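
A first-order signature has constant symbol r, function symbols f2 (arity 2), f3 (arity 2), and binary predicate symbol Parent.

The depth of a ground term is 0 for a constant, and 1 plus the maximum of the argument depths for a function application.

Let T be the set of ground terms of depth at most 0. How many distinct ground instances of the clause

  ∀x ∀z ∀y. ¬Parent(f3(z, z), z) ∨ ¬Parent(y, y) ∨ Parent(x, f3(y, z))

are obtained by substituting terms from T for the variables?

Ground terms of depth ≤ 0:
  Write N_k for the number of ground terms of depth ≤ k. A term of depth ≤ k is either a constant or a function symbol applied to arguments of depth ≤ k−1, so N_k = 1 + N_{k-1}^2 + N_{k-1}^2.
  N_0 = 1
  Explicitly: r.
So there is exactly 1 ground term available for substitution.
There are 3 variables to instantiate (x, z, y), each occurring in at least one literal, so different choices give different ground instances.
Number of ground instances = 1^3 = 1.

1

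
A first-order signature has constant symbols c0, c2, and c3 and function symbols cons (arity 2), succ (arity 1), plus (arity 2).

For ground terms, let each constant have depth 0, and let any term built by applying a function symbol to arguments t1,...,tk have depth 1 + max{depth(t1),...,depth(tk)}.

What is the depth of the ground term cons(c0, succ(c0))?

2

depth(succ(c0)) = 1 + depth(c0) = 1 + 0 = 1
depth(cons(c0, succ(c0))) = 1 + max(0, 1) = 2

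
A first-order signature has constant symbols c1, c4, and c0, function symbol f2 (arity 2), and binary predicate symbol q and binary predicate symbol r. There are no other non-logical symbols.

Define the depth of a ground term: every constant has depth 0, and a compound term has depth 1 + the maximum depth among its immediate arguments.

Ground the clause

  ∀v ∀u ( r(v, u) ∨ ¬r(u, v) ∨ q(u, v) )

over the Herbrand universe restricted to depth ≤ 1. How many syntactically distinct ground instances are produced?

144

Ground terms of depth ≤ 1:
  Let N_k count ground terms of depth at most k. Each non-constant term of depth ≤ k is some function symbol applied to depth-≤(k−1) arguments, giving N_k = 3 + N_{k-1}^2.
  N_0 = 3
  N_1 = 3 + 3^2 = 12
  Explicitly: c1, c4, c0, f2(c1, c1), f2(c1, c4), f2(c1, c0), f2(c4, c1), f2(c4, c4), f2(c4, c0), f2(c0, c1), f2(c0, c4), f2(c0, c0).
So there are 12 ground terms available for substitution.
Each of v, u ranges independently over the available ground terms, and distinct assignments produce distinct instances.
Number of ground instances = 12^2 = 144.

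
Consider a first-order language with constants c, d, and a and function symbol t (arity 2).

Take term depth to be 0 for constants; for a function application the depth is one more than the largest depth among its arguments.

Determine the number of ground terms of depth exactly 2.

Count level by level. With function symbols t/2, the terms of depth ≤ k are the 3 constants together with each function applied to depth-≤(k−1) tuples, so N_k = 3 + N_{k-1}^2.
N_0 = 3
N_1 = 3 + 3^2 = 12
N_2 = 3 + 12^2 = 147
Terms of depth exactly 2: N_2 − N_1 = 147 − 12 = 135.

135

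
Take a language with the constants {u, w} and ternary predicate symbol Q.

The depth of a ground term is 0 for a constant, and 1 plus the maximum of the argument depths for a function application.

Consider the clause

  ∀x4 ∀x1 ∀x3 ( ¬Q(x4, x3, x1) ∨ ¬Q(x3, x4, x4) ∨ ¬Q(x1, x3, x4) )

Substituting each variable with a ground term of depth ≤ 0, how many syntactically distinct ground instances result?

8

Ground terms of depth ≤ 0:
  With no function symbols every ground term is a constant, so there are exactly 2 ground terms at every depth bound.
  N_0 = 2
  Explicitly: u, w.
So there are 2 ground terms available for substitution.
Each of x4, x1, x3 ranges independently over the available ground terms, and distinct assignments produce distinct instances.
Number of ground instances = 2^3 = 8.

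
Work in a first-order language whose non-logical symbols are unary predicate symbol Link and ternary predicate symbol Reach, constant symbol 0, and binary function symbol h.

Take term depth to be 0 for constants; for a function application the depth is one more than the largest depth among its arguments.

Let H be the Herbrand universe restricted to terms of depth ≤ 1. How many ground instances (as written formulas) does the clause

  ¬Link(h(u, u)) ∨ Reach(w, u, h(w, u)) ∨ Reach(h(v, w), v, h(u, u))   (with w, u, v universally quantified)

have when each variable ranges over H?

Ground terms of depth ≤ 1:
  Let N_k = |{terms of depth ≤ k}|. Then N_0 = 1 and N_k = 1 + N_{k-1}^2 for k ≥ 1 (one summand per function symbol, arity giving the exponent).
  N_0 = 1
  N_1 = 1 + 1^2 = 2
So there are 2 ground terms available for substitution.
The body mentions every one of the 3 quantified variables; since ground terms form a free algebra, no two substitutions collapse to the same formula.
Number of ground instances = 2^3 = 8.

8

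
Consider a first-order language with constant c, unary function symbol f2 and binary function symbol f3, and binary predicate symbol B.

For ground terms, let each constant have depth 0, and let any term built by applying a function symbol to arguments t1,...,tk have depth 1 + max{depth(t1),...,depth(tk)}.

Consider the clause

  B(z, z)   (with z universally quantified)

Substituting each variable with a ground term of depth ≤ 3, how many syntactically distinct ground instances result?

Ground terms of depth ≤ 3:
  Let N_k = |{terms of depth ≤ k}|. Then N_0 = 1 and N_k = 1 + N_{k-1} + N_{k-1}^2 for k ≥ 1 (one summand per function symbol, arity giving the exponent).
  N_0 = 1
  N_1 = 1 + 1 + 1^2 = 3
  N_2 = 1 + 3 + 3^2 = 13
  N_3 = 1 + 13 + 13^2 = 183
So there are 183 ground terms available for substitution.
The clause has 1 distinct variable (z), which appears in the body. In the free term algebra distinct substitutions yield syntactically distinct ground instances.
Number of ground instances = 183.

183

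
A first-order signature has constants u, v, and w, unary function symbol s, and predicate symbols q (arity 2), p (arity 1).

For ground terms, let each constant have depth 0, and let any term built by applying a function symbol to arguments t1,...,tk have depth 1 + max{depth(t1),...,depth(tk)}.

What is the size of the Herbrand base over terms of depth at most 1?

First count ground terms of depth ≤ 1.
Count level by level. With function symbols s/1, the terms of depth ≤ k are the 3 constants together with each function applied to depth-≤(k−1) tuples, so N_k = 3 + N_{k-1}.
N_0 = 3
N_1 = 3 + 3 = 6
So |H| = 6.
Ground atoms are formed by filling each argument slot of a predicate with a term from H, so an r-ary predicate gives |H|^r atoms:
  q: 6^2 = 36;  p: 6
Total ground atoms: 36 + 6 = 42.

42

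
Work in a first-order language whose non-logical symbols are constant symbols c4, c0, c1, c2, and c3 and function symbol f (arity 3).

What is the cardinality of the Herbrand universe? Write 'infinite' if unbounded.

infinite

The signature has at least one function symbol (f, arity 3) and at least one constant (c4).
Iterating f gives infinitely many distinct ground terms: c4, f(c4, c4, c4), f(f(c4, c4, c4), f(c4, c4, c4), f(c4, c4, c4)), ...
So the Herbrand universe is infinite.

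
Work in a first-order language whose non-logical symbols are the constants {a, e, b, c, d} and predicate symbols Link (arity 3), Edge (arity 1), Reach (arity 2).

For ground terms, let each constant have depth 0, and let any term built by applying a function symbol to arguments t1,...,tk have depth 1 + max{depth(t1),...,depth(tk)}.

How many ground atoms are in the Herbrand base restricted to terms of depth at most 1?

First count ground terms of depth ≤ 1.
With no function symbols every ground term is a constant, so there are exactly 5 ground terms at every depth bound.
N_0 = 5
N_1 = 5
Explicitly: a, e, b, c, d.
So |H| = 5.
Each predicate of arity r yields |H|^r ground atoms (one per choice of an r-tuple from H):
  Link: 5^3 = 125;  Edge: 5;  Reach: 5^2 = 25
Total ground atoms: 125 + 5 + 25 = 155.

155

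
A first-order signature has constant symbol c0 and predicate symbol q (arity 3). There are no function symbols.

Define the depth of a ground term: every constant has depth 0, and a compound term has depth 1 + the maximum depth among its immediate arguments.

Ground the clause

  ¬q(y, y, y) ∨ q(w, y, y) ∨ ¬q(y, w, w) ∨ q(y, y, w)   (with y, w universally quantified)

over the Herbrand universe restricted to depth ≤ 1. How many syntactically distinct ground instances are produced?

1

Ground terms of depth ≤ 1:
  With no function symbols every ground term is a constant, so there is exactly 1 ground term at every depth bound.
  N_0 = 1
  N_1 = 1
So there is exactly 1 ground term available for substitution.
The body mentions every one of the 2 quantified variables; since ground terms form a free algebra, no two substitutions collapse to the same formula.
Number of ground instances = 1^2 = 1.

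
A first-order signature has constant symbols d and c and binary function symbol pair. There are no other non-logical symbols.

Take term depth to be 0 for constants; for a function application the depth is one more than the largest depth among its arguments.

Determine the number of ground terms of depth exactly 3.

Let N_k = |{terms of depth ≤ k}|. Then N_0 = 2 and N_k = 2 + N_{k-1}^2 for k ≥ 1 (one summand per function symbol, arity giving the exponent).
N_0 = 2
N_1 = 2 + 2^2 = 6
N_2 = 2 + 6^2 = 38
N_3 = 2 + 38^2 = 1446
Terms of depth exactly 3: N_3 − N_2 = 1446 − 38 = 1408.

1408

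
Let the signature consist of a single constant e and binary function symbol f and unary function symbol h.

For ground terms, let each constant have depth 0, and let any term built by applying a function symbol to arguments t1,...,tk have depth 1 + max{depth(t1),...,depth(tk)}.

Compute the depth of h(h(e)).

depth(h(e)) = 1 + depth(e) = 1 + 0 = 1
depth(h(h(e))) = 1 + depth(h(e)) = 1 + 1 = 2

2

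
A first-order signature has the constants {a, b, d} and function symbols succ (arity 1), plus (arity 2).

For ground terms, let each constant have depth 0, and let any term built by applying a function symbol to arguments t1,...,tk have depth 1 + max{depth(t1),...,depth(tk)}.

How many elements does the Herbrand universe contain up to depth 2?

243

Count level by level. With function symbols succ/1, plus/2, the terms of depth ≤ k are the 3 constants together with each function applied to depth-≤(k−1) tuples, so N_k = 3 + N_{k-1} + N_{k-1}^2.
N_0 = 3
N_1 = 3 + 3 + 3^2 = 15
N_2 = 3 + 15 + 15^2 = 243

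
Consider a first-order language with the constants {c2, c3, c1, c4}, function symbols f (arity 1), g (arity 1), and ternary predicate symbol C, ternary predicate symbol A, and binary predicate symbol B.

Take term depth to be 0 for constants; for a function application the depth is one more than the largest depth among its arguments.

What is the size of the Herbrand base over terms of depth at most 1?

3600

First count ground terms of depth ≤ 1.
Write N_k for the number of ground terms of depth ≤ k. A term of depth ≤ k is either a constant or a function symbol applied to arguments of depth ≤ k−1, so N_k = 4 + N_{k-1} + N_{k-1}.
N_0 = 4
N_1 = 4 + 4 + 4 = 12
Explicitly: c2, c3, c1, c4, f(c2), f(c3), f(c1), f(c4), g(c2), g(c3), g(c1), g(c4).
So |H| = 12.
For each predicate symbol, the number of ground atoms is |H| raised to its arity; summing:
  C: 12^3 = 1728;  A: 12^3 = 1728;  B: 12^2 = 144
Total ground atoms: 1728 + 1728 + 144 = 3600.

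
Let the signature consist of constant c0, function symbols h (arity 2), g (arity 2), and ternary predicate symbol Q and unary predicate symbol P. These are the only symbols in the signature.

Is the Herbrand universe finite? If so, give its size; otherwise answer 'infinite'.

The signature has at least one function symbol (h, arity 2) and at least one constant (c0).
Iterating h gives infinitely many distinct ground terms: c0, h(c0, c0), h(h(c0, c0), h(c0, c0)), ...
So the Herbrand universe is infinite.

infinite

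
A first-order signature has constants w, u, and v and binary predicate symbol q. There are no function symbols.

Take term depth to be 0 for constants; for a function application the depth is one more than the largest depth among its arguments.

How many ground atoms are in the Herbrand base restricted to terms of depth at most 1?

First count ground terms of depth ≤ 1.
With no function symbols every ground term is a constant, so there are exactly 3 ground terms at every depth bound.
N_0 = 3
N_1 = 3
So |H| = 3.
For each predicate symbol, the number of ground atoms is |H| raised to its arity; summing:
  q: 3^2 = 9
Total ground atoms: 9.

9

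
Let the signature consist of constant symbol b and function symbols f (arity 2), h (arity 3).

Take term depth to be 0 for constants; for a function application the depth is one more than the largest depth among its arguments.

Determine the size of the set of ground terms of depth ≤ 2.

37

Let N_k count ground terms of depth at most k. Each non-constant term of depth ≤ k is some function symbol applied to depth-≤(k−1) arguments, giving N_k = 1 + N_{k-1}^2 + N_{k-1}^3.
N_0 = 1
N_1 = 1 + 1^2 + 1^3 = 3
N_2 = 1 + 3^2 + 3^3 = 37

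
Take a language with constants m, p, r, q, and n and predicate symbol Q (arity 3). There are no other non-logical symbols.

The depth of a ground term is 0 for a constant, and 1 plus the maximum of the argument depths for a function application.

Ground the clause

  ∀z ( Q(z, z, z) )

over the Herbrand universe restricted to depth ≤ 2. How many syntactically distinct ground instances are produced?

Ground terms of depth ≤ 2:
  With no function symbols every ground term is a constant, so there are exactly 5 ground terms at every depth bound.
  N_0 = 5
  N_1 = 5
  N_2 = 5
So there are 5 ground terms available for substitution.
There is 1 variable to instantiate (z),  occurring in at least one literal, so different choices give different ground instances.
Number of ground instances = 5.

5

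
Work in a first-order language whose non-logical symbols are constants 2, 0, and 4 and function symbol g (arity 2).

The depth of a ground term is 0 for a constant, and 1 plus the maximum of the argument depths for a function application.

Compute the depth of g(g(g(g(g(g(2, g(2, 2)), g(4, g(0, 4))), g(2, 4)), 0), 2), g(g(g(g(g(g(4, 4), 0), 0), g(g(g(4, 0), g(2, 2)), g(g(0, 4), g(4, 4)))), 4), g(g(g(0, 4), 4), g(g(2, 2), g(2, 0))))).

7

depth(g(2, 2)) = 1 + max(0, 0) = 1
depth(g(2, g(2, 2))) = 1 + max(0, 1) = 2
depth(g(0, 4)) = 1 + max(0, 0) = 1
depth(g(4, g(0, 4))) = 1 + max(0, 1) = 2
depth(g(g(2, g(2, 2)), g(4, g(0, 4)))) = 1 + max(2, 2) = 3
depth(g(2, 4)) = 1 + max(0, 0) = 1
depth(g(g(g(2, g(2, 2)), g(4, g(0, 4))), g(2, 4))) = 1 + max(3, 1) = 4
depth(g(g(g(g(2, g(2, 2)), g(4, g(0, 4))), g(2, 4)), 0)) = 1 + max(4, 0) = 5
depth(g(g(g(g(g(2, g(2, 2)), g(4, g(0, 4))), g(2, 4)), 0), 2)) = 1 + max(5, 0) = 6
depth(g(4, 4)) = 1 + max(0, 0) = 1
depth(g(g(4, 4), 0)) = 1 + max(1, 0) = 2
depth(g(g(g(4, 4), 0), 0)) = 1 + max(2, 0) = 3
depth(g(4, 0)) = 1 + max(0, 0) = 1
depth(g(g(4, 0), g(2, 2))) = 1 + max(1, 1) = 2
depth(g(g(0, 4), g(4, 4))) = 1 + max(1, 1) = 2
depth(g(g(g(4, 0), g(2, 2)), g(g(0, 4), g(4, 4)))) = 1 + max(2, 2) = 3
depth(g(g(g(g(4, 4), 0), 0), g(g(g(4, 0), g(2, 2)), g(g(0, 4), g(4, 4))))) = 1 + max(3, 3) = 4
depth(g(g(g(g(g(4, 4), 0), 0), g(g(g(4, 0), g(2, 2)), g(g(0, 4), g(4, 4)))), 4)) = 1 + max(4, 0) = 5
depth(g(g(0, 4), 4)) = 1 + max(1, 0) = 2
depth(g(2, 0)) = 1 + max(0, 0) = 1
depth(g(g(2, 2), g(2, 0))) = 1 + max(1, 1) = 2
depth(g(g(g(0, 4), 4), g(g(2, 2), g(2, 0)))) = 1 + max(2, 2) = 3
depth(g(g(g(g(g(g(4, 4), 0), 0), g(g(g(4, 0), g(2, 2)), g(g(0, 4), g(4, 4)))), 4), g(g(g(0, 4), 4), g(g(2, 2), g(2, 0))))) = 1 + max(5, 3) = 6
depth(g(g(g(g(g(g(2, g(2, 2)), g(4, g(0, 4))), g(2, 4)), 0), 2), g(g(g(g(g(g(4, 4), 0), 0), g(g(g(4, 0), g(2, 2)), g(g(0, 4), g(4, 4)))), 4), g(g(g(0, 4), 4), g(g(2, 2), g(2, 0)))))) = 1 + max(6, 6) = 7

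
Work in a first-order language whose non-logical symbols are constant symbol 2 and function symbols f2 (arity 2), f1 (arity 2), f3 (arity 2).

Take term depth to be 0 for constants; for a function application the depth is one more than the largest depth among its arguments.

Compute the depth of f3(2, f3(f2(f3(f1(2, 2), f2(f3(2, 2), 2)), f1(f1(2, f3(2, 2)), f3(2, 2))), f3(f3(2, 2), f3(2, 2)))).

depth(f1(2, 2)) = 1 + max(0, 0) = 1
depth(f3(2, 2)) = 1 + max(0, 0) = 1
depth(f2(f3(2, 2), 2)) = 1 + max(1, 0) = 2
depth(f3(f1(2, 2), f2(f3(2, 2), 2))) = 1 + max(1, 2) = 3
depth(f1(2, f3(2, 2))) = 1 + max(0, 1) = 2
depth(f1(f1(2, f3(2, 2)), f3(2, 2))) = 1 + max(2, 1) = 3
depth(f2(f3(f1(2, 2), f2(f3(2, 2), 2)), f1(f1(2, f3(2, 2)), f3(2, 2)))) = 1 + max(3, 3) = 4
depth(f3(f3(2, 2), f3(2, 2))) = 1 + max(1, 1) = 2
depth(f3(f2(f3(f1(2, 2), f2(f3(2, 2), 2)), f1(f1(2, f3(2, 2)), f3(2, 2))), f3(f3(2, 2), f3(2, 2)))) = 1 + max(4, 2) = 5
depth(f3(2, f3(f2(f3(f1(2, 2), f2(f3(2, 2), 2)), f1(f1(2, f3(2, 2)), f3(2, 2))), f3(f3(2, 2), f3(2, 2))))) = 1 + max(0, 5) = 6

6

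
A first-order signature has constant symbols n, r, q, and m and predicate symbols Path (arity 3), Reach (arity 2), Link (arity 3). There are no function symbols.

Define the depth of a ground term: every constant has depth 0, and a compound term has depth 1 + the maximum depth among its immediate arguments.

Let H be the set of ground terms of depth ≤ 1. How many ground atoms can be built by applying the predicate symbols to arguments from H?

First count ground terms of depth ≤ 1.
With no function symbols every ground term is a constant, so there are exactly 4 ground terms at every depth bound.
N_0 = 4
N_1 = 4
So |H| = 4.
For each predicate symbol, the number of ground atoms is |H| raised to its arity; summing:
  Path: 4^3 = 64;  Reach: 4^2 = 16;  Link: 4^3 = 64
Total ground atoms: 64 + 16 + 64 = 144.

144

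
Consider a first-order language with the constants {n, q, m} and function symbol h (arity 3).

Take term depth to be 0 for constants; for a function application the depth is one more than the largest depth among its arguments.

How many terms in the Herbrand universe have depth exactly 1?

Write N_k for the number of ground terms of depth ≤ k. A term of depth ≤ k is either a constant or a function symbol applied to arguments of depth ≤ k−1, so N_k = 3 + N_{k-1}^3.
N_0 = 3
N_1 = 3 + 3^3 = 30
Terms of depth exactly 1: N_1 − N_0 = 30 − 3 = 27.

27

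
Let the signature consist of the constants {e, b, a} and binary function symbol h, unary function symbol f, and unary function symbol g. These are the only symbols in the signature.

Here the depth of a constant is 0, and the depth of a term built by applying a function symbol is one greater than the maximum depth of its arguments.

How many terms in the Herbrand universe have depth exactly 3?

132135

Count level by level. With function symbols h/2, f/1, g/1, the terms of depth ≤ k are the 3 constants together with each function applied to depth-≤(k−1) tuples, so N_k = 3 + N_{k-1}^2 + N_{k-1} + N_{k-1}.
N_0 = 3
N_1 = 3 + 3^2 + 3 + 3 = 18
N_2 = 3 + 18^2 + 18 + 18 = 363
N_3 = 3 + 363^2 + 363 + 363 = 132498
Terms of depth exactly 3: N_3 − N_2 = 132498 − 363 = 132135.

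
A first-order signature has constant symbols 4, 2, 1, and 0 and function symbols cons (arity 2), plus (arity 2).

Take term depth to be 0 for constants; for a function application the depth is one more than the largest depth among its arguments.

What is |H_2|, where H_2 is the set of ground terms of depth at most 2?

Write N_k for the number of ground terms of depth ≤ k. A term of depth ≤ k is either a constant or a function symbol applied to arguments of depth ≤ k−1, so N_k = 4 + N_{k-1}^2 + N_{k-1}^2.
N_0 = 4
N_1 = 4 + 4^2 + 4^2 = 36
N_2 = 4 + 36^2 + 36^2 = 2596

2596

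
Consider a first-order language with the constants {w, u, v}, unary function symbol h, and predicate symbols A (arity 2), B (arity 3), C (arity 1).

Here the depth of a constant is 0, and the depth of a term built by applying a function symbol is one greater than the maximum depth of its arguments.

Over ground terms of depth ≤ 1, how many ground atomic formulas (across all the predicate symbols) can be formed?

First count ground terms of depth ≤ 1.
Let N_k = |{terms of depth ≤ k}|. Then N_0 = 3 and N_k = 3 + N_{k-1} for k ≥ 1 (one summand per function symbol, arity giving the exponent).
N_0 = 3
N_1 = 3 + 3 = 6
Explicitly: w, u, v, h(w), h(u), h(v).
So |H| = 6.
A ground atom is a predicate applied to a tuple of terms from H, so the count is the sum over predicates of |H|^arity:
  A: 6^2 = 36;  B: 6^3 = 216;  C: 6
Total ground atoms: 36 + 216 + 6 = 258.

258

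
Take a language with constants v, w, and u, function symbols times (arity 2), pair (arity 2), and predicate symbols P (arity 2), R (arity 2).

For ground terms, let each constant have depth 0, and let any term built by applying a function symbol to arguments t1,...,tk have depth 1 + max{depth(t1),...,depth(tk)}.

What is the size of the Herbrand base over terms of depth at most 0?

First count ground terms of depth ≤ 0.
Count level by level. With function symbols times/2, pair/2, the terms of depth ≤ k are the 3 constants together with each function applied to depth-≤(k−1) tuples, so N_k = 3 + N_{k-1}^2 + N_{k-1}^2.
N_0 = 3
So |H| = 3.
Ground atoms are formed by filling each argument slot of a predicate with a term from H, so an r-ary predicate gives |H|^r atoms:
  P: 3^2 = 9;  R: 3^2 = 9
Total ground atoms: 9 + 9 = 18.

18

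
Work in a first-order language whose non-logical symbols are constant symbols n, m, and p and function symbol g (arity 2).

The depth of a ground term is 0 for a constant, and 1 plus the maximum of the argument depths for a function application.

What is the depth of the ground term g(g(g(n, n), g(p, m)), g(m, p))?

depth(g(n, n)) = 1 + max(0, 0) = 1
depth(g(p, m)) = 1 + max(0, 0) = 1
depth(g(g(n, n), g(p, m))) = 1 + max(1, 1) = 2
depth(g(m, p)) = 1 + max(0, 0) = 1
depth(g(g(g(n, n), g(p, m)), g(m, p))) = 1 + max(2, 1) = 3

3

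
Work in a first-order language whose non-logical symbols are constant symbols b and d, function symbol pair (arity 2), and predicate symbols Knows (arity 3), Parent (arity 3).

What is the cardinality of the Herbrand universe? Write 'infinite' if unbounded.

The signature has at least one function symbol (pair, arity 2) and at least one constant (b).
Iterating pair gives infinitely many distinct ground terms: b, pair(b, b), pair(pair(b, b), pair(b, b)), ...
So the Herbrand universe is infinite.

infinite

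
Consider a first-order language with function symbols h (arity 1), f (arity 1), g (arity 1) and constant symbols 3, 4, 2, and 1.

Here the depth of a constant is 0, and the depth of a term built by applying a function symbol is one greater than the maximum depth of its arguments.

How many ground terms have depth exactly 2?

Let N_k = |{terms of depth ≤ k}|. Then N_0 = 4 and N_k = 4 + N_{k-1} + N_{k-1} + N_{k-1} for k ≥ 1 (one summand per function symbol, arity giving the exponent).
N_0 = 4
N_1 = 4 + 4 + 4 + 4 = 16
N_2 = 4 + 16 + 16 + 16 = 52
Terms of depth exactly 2: N_2 − N_1 = 52 − 16 = 36.

36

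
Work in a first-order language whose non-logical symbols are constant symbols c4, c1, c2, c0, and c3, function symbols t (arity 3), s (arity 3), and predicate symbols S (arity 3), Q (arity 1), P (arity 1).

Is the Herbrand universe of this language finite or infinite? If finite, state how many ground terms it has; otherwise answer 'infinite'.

infinite

The signature has at least one function symbol (t, arity 3) and at least one constant (c4).
Iterating t gives infinitely many distinct ground terms: c4, t(c4, c4, c4), t(t(c4, c4, c4), t(c4, c4, c4), t(c4, c4, c4)), ...
So the Herbrand universe is infinite.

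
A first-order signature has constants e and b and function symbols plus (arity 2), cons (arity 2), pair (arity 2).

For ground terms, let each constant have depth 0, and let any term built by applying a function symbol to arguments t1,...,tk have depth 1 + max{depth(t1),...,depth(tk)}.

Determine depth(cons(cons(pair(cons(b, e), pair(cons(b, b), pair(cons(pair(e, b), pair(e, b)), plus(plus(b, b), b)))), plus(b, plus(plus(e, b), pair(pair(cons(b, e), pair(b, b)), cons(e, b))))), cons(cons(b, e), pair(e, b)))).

7

depth(cons(b, e)) = 1 + max(0, 0) = 1
depth(cons(b, b)) = 1 + max(0, 0) = 1
depth(pair(e, b)) = 1 + max(0, 0) = 1
depth(cons(pair(e, b), pair(e, b))) = 1 + max(1, 1) = 2
depth(plus(b, b)) = 1 + max(0, 0) = 1
depth(plus(plus(b, b), b)) = 1 + max(1, 0) = 2
depth(pair(cons(pair(e, b), pair(e, b)), plus(plus(b, b), b))) = 1 + max(2, 2) = 3
depth(pair(cons(b, b), pair(cons(pair(e, b), pair(e, b)), plus(plus(b, b), b)))) = 1 + max(1, 3) = 4
depth(pair(cons(b, e), pair(cons(b, b), pair(cons(pair(e, b), pair(e, b)), plus(plus(b, b), b))))) = 1 + max(1, 4) = 5
depth(plus(e, b)) = 1 + max(0, 0) = 1
depth(pair(b, b)) = 1 + max(0, 0) = 1
depth(pair(cons(b, e), pair(b, b))) = 1 + max(1, 1) = 2
depth(cons(e, b)) = 1 + max(0, 0) = 1
depth(pair(pair(cons(b, e), pair(b, b)), cons(e, b))) = 1 + max(2, 1) = 3
depth(plus(plus(e, b), pair(pair(cons(b, e), pair(b, b)), cons(e, b)))) = 1 + max(1, 3) = 4
depth(plus(b, plus(plus(e, b), pair(pair(cons(b, e), pair(b, b)), cons(e, b))))) = 1 + max(0, 4) = 5
depth(cons(pair(cons(b, e), pair(cons(b, b), pair(cons(pair(e, b), pair(e, b)), plus(plus(b, b), b)))), plus(b, plus(plus(e, b), pair(pair(cons(b, e), pair(b, b)), cons(e, b)))))) = 1 + max(5, 5) = 6
depth(cons(cons(b, e), pair(e, b))) = 1 + max(1, 1) = 2
depth(cons(cons(pair(cons(b, e), pair(cons(b, b), pair(cons(pair(e, b), pair(e, b)), plus(plus(b, b), b)))), plus(b, plus(plus(e, b), pair(pair(cons(b, e), pair(b, b)), cons(e, b))))), cons(cons(b, e), pair(e, b)))) = 1 + max(6, 2) = 7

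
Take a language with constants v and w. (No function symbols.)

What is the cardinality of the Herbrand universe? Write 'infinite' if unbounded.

There are no function symbols, so every ground term is one of the 2 constants.
The Herbrand universe is {v, w}, which is finite with 2 elements.

2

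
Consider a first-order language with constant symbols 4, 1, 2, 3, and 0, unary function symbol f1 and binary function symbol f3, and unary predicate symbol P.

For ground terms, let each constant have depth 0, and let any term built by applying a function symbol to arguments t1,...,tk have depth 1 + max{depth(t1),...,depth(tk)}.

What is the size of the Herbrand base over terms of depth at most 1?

35

First count ground terms of depth ≤ 1.
Let N_k count ground terms of depth at most k. Each non-constant term of depth ≤ k is some function symbol applied to depth-≤(k−1) arguments, giving N_k = 5 + N_{k-1} + N_{k-1}^2.
N_0 = 5
N_1 = 5 + 5 + 5^2 = 35
So |H| = 35.
A ground atom is a predicate applied to a tuple of terms from H, so the count is the sum over predicates of |H|^arity:
  P: 35
Total ground atoms: 35.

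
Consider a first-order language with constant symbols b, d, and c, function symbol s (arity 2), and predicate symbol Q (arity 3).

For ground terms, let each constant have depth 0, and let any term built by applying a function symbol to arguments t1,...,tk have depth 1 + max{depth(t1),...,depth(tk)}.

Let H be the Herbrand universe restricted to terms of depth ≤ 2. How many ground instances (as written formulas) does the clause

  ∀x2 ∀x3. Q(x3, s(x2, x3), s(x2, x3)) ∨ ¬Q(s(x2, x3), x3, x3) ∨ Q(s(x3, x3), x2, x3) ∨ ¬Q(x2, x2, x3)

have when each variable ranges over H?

21609

Ground terms of depth ≤ 2:
  Let N_k count ground terms of depth at most k. Each non-constant term of depth ≤ k is some function symbol applied to depth-≤(k−1) arguments, giving N_k = 3 + N_{k-1}^2.
  N_0 = 3
  N_1 = 3 + 3^2 = 12
  N_2 = 3 + 12^2 = 147
So there are 147 ground terms available for substitution.
There are 2 variables to instantiate (x2, x3), each occurring in at least one literal, so different choices give different ground instances.
Number of ground instances = 147^2 = 21609.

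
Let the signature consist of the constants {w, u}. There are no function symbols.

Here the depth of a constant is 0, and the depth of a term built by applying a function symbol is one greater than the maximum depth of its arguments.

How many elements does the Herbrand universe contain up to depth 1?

2

With no function symbols every ground term is a constant, so there are exactly 2 ground terms at every depth bound.
N_0 = 2
N_1 = 2
Explicitly: w, u.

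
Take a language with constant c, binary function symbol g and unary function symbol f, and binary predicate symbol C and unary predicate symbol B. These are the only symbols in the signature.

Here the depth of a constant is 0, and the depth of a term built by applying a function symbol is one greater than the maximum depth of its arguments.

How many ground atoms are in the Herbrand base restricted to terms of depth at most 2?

182

First count ground terms of depth ≤ 2.
Let N_k = |{terms of depth ≤ k}|. Then N_0 = 1 and N_k = 1 + N_{k-1}^2 + N_{k-1} for k ≥ 1 (one summand per function symbol, arity giving the exponent).
N_0 = 1
N_1 = 1 + 1^2 + 1 = 3
N_2 = 1 + 3^2 + 3 = 13
So |H| = 13.
Each predicate of arity r yields |H|^r ground atoms (one per choice of an r-tuple from H):
  C: 13^2 = 169;  B: 13
Total ground atoms: 169 + 13 = 182.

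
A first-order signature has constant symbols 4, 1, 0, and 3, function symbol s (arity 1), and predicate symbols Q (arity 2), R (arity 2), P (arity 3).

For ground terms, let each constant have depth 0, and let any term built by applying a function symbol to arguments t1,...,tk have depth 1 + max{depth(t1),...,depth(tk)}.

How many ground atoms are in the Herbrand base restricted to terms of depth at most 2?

First count ground terms of depth ≤ 2.
Let N_k count ground terms of depth at most k. Each non-constant term of depth ≤ k is some function symbol applied to depth-≤(k−1) arguments, giving N_k = 4 + N_{k-1}.
N_0 = 4
N_1 = 4 + 4 = 8
N_2 = 4 + 8 = 12
Explicitly: 4, 1, 0, 3, s(4), s(1), s(0), s(3), s(s(4)), s(s(1)), s(s(0)), s(s(3)).
So |H| = 12.
A ground atom is a predicate applied to a tuple of terms from H, so the count is the sum over predicates of |H|^arity:
  Q: 12^2 = 144;  R: 12^2 = 144;  P: 12^3 = 1728
Total ground atoms: 144 + 144 + 1728 = 2016.

2016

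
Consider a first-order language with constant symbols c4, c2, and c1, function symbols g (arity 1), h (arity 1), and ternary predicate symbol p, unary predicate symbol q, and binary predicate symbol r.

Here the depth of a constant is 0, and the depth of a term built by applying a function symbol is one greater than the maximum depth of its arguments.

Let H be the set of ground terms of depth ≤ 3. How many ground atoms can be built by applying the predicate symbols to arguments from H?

93195

First count ground terms of depth ≤ 3.
Let N_k = |{terms of depth ≤ k}|. Then N_0 = 3 and N_k = 3 + N_{k-1} + N_{k-1} for k ≥ 1 (one summand per function symbol, arity giving the exponent).
N_0 = 3
N_1 = 3 + 3 + 3 = 9
N_2 = 3 + 9 + 9 = 21
N_3 = 3 + 21 + 21 = 45
So |H| = 45.
Each predicate of arity r yields |H|^r ground atoms (one per choice of an r-tuple from H):
  p: 45^3 = 91125;  q: 45;  r: 45^2 = 2025
Total ground atoms: 91125 + 45 + 2025 = 93195.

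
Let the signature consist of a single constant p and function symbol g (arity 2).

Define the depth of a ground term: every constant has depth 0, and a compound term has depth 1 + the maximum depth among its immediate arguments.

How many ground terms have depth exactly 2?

3

Count level by level. With function symbols g/2, the terms of depth ≤ k are the 1 constant together with each function applied to depth-≤(k−1) tuples, so N_k = 1 + N_{k-1}^2.
N_0 = 1
N_1 = 1 + 1^2 = 2
N_2 = 1 + 2^2 = 5
Terms of depth exactly 2: N_2 − N_1 = 5 − 2 = 3.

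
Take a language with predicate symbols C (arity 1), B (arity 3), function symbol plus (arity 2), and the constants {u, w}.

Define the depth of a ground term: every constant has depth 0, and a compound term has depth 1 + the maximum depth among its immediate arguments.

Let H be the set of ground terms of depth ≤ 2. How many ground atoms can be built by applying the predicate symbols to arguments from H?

54910

First count ground terms of depth ≤ 2.
Let N_k count ground terms of depth at most k. Each non-constant term of depth ≤ k is some function symbol applied to depth-≤(k−1) arguments, giving N_k = 2 + N_{k-1}^2.
N_0 = 2
N_1 = 2 + 2^2 = 6
N_2 = 2 + 6^2 = 38
So |H| = 38.
For each predicate symbol, the number of ground atoms is |H| raised to its arity; summing:
  C: 38;  B: 38^3 = 54872
Total ground atoms: 38 + 54872 = 54910.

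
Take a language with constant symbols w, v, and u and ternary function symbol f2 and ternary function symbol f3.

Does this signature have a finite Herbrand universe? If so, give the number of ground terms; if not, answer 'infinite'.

infinite

The signature has at least one function symbol (f2, arity 3) and at least one constant (w).
Iterating f2 gives infinitely many distinct ground terms: w, f2(w, w, w), f2(f2(w, w, w), f2(w, w, w), f2(w, w, w)), ...
So the Herbrand universe is infinite.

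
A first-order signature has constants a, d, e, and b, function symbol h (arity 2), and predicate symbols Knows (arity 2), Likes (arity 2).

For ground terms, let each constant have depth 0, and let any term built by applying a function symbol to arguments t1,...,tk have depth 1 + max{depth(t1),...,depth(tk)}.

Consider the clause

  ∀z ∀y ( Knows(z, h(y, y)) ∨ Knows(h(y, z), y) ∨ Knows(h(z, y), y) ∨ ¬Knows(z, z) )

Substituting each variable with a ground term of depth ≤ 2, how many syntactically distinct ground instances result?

Ground terms of depth ≤ 2:
  Let N_k count ground terms of depth at most k. Each non-constant term of depth ≤ k is some function symbol applied to depth-≤(k−1) arguments, giving N_k = 4 + N_{k-1}^2.
  N_0 = 4
  N_1 = 4 + 4^2 = 20
  N_2 = 4 + 20^2 = 404
So there are 404 ground terms available for substitution.
Each of z, y ranges independently over the available ground terms, and distinct assignments produce distinct instances.
Number of ground instances = 404^2 = 163216.

163216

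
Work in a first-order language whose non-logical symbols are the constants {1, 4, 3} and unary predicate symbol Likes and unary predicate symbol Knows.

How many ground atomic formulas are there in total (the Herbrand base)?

With no function symbols, the Herbrand universe is just the 3 constants.
Ground atoms per predicate: Likes: 3, Knows: 3.
Herbrand base size = 3 + 3 = 6.

6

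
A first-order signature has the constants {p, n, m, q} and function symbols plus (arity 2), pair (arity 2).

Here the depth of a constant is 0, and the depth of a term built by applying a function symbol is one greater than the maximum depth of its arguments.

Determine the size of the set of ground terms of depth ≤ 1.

Write N_k for the number of ground terms of depth ≤ k. A term of depth ≤ k is either a constant or a function symbol applied to arguments of depth ≤ k−1, so N_k = 4 + N_{k-1}^2 + N_{k-1}^2.
N_0 = 4
N_1 = 4 + 4^2 + 4^2 = 36

36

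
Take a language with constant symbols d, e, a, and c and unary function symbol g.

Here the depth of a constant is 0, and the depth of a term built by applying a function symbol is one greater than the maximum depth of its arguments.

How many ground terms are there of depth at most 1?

Count level by level. With function symbols g/1, the terms of depth ≤ k are the 4 constants together with each function applied to depth-≤(k−1) tuples, so N_k = 4 + N_{k-1}.
N_0 = 4
N_1 = 4 + 4 = 8

8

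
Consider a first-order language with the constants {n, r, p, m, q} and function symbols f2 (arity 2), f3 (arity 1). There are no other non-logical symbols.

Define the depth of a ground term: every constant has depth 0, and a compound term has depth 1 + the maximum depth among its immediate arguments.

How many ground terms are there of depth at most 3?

Let N_k = |{terms of depth ≤ k}|. Then N_0 = 5 and N_k = 5 + N_{k-1}^2 + N_{k-1} for k ≥ 1 (one summand per function symbol, arity giving the exponent).
N_0 = 5
N_1 = 5 + 5^2 + 5 = 35
N_2 = 5 + 35^2 + 35 = 1265
N_3 = 5 + 1265^2 + 1265 = 1601495

1601495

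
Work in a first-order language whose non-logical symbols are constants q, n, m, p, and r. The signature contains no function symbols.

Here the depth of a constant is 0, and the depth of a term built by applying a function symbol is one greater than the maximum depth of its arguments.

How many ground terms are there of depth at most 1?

5

With no function symbols every ground term is a constant, so there are exactly 5 ground terms at every depth bound.
N_0 = 5
N_1 = 5
Explicitly: q, n, m, p, r.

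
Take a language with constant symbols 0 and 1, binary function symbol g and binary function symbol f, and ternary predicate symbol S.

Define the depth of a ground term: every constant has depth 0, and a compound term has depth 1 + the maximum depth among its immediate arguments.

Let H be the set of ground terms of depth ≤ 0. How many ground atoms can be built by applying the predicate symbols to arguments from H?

First count ground terms of depth ≤ 0.
Count level by level. With function symbols g/2, f/2, the terms of depth ≤ k are the 2 constants together with each function applied to depth-≤(k−1) tuples, so N_k = 2 + N_{k-1}^2 + N_{k-1}^2.
N_0 = 2
Explicitly: 0, 1.
So |H| = 2.
Ground atoms are formed by filling each argument slot of a predicate with a term from H, so an r-ary predicate gives |H|^r atoms:
  S: 2^3 = 8
Total ground atoms: 8.

8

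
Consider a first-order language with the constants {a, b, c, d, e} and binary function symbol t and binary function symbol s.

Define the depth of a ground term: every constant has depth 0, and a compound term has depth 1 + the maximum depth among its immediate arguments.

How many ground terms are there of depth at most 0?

5

Write N_k for the number of ground terms of depth ≤ k. A term of depth ≤ k is either a constant or a function symbol applied to arguments of depth ≤ k−1, so N_k = 5 + N_{k-1}^2 + N_{k-1}^2.
N_0 = 5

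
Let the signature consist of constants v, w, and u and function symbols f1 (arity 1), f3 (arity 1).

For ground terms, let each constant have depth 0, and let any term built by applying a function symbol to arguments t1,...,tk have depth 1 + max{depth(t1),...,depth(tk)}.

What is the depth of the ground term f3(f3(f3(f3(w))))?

4

depth(f3(w)) = 1 + depth(w) = 1 + 0 = 1
depth(f3(f3(w))) = 1 + depth(f3(w)) = 1 + 1 = 2
depth(f3(f3(f3(w)))) = 1 + depth(f3(f3(w))) = 1 + 2 = 3
depth(f3(f3(f3(f3(w))))) = 1 + depth(f3(f3(f3(w)))) = 1 + 3 = 4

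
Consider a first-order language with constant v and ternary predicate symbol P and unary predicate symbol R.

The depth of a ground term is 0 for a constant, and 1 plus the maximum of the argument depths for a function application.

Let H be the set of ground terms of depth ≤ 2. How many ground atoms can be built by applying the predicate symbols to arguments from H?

First count ground terms of depth ≤ 2.
With no function symbols every ground term is a constant, so there is exactly 1 ground term at every depth bound.
N_0 = 1
N_1 = 1
N_2 = 1
Explicitly: v.
So |H| = 1.
A ground atom is a predicate applied to a tuple of terms from H, so the count is the sum over predicates of |H|^arity:
  P: 1^3 = 1;  R: 1
Total ground atoms: 1 + 1 = 2.

2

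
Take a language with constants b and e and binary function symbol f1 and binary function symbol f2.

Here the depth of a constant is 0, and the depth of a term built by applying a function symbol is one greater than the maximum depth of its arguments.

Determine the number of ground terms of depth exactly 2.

192

Let N_k count ground terms of depth at most k. Each non-constant term of depth ≤ k is some function symbol applied to depth-≤(k−1) arguments, giving N_k = 2 + N_{k-1}^2 + N_{k-1}^2.
N_0 = 2
N_1 = 2 + 2^2 + 2^2 = 10
N_2 = 2 + 10^2 + 10^2 = 202
Terms of depth exactly 2: N_2 − N_1 = 202 − 10 = 192.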